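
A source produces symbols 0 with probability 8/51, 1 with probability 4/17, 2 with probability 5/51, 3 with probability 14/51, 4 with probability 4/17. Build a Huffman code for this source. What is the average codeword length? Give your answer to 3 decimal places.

2.255 bits/symbol

Repeatedly combine the two least-probable nodes; the expected code length is the sum of the merged weights.
merge 5/51 + 8/51 → 13/51
merge 4/17 + 4/17 → 8/17
merge 13/51 + 14/51 → 9/17
merge 8/17 + 9/17 → 1
L = 13/51 + 8/17 + 9/17 + 1 = 115/51 ≈ 2.255 bits/symbol.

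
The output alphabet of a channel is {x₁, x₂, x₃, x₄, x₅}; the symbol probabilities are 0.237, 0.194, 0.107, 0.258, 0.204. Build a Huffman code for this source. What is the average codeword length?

Repeatedly combine the two least-probable nodes; the expected code length is the sum of the merged weights.
merge 107/1000 + 97/500 → 301/1000
merge 51/250 + 237/1000 → 441/1000
merge 129/500 + 301/1000 → 559/1000
merge 441/1000 + 559/1000 → 1
L = 301/1000 + 441/1000 + 559/1000 + 1 = 2301/1000 = 2.301 bits/symbol.

2.301 bits/symbol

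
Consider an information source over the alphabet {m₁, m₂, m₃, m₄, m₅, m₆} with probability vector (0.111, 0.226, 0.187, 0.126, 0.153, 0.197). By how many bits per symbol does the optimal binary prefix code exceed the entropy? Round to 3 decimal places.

0.035 bits

Entropy H = −Σ p log₂ p ≈ 2.5419 bits.
Huffman merges: 111/1000+63/500→237/1000; 153/1000+187/1000→17/50; 197/1000+113/500→423/1000; 237/1000+17/50→577/1000; 423/1000+577/1000→1. L = 2577/1000 ≈ 2.5770.
L − H = 2.5770 − 2.5419 = 0.035 bits.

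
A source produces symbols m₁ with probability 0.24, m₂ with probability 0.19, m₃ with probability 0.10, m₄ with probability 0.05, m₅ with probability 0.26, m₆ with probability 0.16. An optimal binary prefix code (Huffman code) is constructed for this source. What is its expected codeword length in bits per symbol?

Repeatedly combine the two least-probable nodes; the expected code length is the sum of the merged weights.
merge 1/20 + 1/10 → 3/20
merge 3/20 + 4/25 → 31/100
merge 19/100 + 6/25 → 43/100
merge 13/50 + 31/100 → 57/100
merge 43/100 + 57/100 → 1
L = 3/20 + 31/100 + 43/100 + 57/100 + 1 = 123/50 = 2.46 bits/symbol.

2.46 bits/symbol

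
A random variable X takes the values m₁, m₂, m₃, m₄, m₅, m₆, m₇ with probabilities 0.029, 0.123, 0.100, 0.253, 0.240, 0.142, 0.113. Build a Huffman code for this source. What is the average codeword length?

Repeatedly combine the two least-probable nodes; the expected code length is the sum of the merged weights.
merge 29/1000 + 1/10 → 129/1000
merge 113/1000 + 123/1000 → 59/250
merge 129/1000 + 71/500 → 271/1000
merge 59/250 + 6/25 → 119/250
merge 253/1000 + 271/1000 → 131/250
merge 119/250 + 131/250 → 1
L = 129/1000 + 59/250 + 271/1000 + 119/250 + 131/250 + 1 = 659/250 = 2.636 bits/symbol.

2.636 bits/symbol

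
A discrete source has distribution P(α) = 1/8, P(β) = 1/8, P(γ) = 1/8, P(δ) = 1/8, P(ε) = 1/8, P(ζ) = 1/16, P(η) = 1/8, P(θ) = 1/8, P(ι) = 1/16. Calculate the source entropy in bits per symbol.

3.125 bits

Each probability is a power of 1/2, so log₂(1/p) is an integer.
H = Σ p·log₂(1/p) = 1/8·3 + 1/8·3 + 1/8·3 + 1/8·3 + 1/8·3 + 1/16·4 + 1/8·3 + 1/8·3 + 1/16·4 = 3.125 bits.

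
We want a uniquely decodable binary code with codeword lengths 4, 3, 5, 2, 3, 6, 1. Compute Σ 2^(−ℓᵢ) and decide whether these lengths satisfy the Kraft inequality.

1.109375; no

With common denominator 2^6 = 64: Σ 2^(−ℓᵢ) = 4/64 + 8/64 + 2/64 + 16/64 + 8/64 + 1/64 + 32/64 = 71/64 = 1.109375.
Kraft's inequality requires Σ ≤ 1; here Σ = 1.109375 > 1, so no such prefix code exists.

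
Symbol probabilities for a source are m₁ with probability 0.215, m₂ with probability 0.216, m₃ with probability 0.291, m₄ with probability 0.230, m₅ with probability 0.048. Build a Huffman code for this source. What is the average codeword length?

2.263 bits/symbol

Repeatedly combine the two least-probable nodes; the expected code length is the sum of the merged weights.
merge 6/125 + 43/200 → 263/1000
merge 27/125 + 23/100 → 223/500
merge 263/1000 + 291/1000 → 277/500
merge 223/500 + 277/500 → 1
L = 263/1000 + 223/500 + 277/500 + 1 = 2263/1000 = 2.263 bits/symbol.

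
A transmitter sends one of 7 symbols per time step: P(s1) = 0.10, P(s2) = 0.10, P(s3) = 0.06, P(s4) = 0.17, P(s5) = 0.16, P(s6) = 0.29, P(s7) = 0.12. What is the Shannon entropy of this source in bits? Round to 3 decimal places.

H = −Σ pᵢ log₂ pᵢ.
−0.10·log₂(0.10) = 0.3322
−0.10·log₂(0.10) = 0.3322
−0.06·log₂(0.06) = 0.2435
−0.17·log₂(0.17) = 0.4346
−0.16·log₂(0.16) = 0.4230
−0.29·log₂(0.29) = 0.5179
−0.12·log₂(0.12) = 0.3671
Sum ≈ 2.6505 → 2.650 bits.

2.650 bits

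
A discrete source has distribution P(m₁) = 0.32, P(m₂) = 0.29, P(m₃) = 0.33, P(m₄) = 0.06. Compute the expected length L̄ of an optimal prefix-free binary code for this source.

Repeatedly combine the two least-probable nodes; the expected code length is the sum of the merged weights.
merge 3/50 + 29/100 → 7/20
merge 8/25 + 33/100 → 13/20
merge 7/20 + 13/20 → 1
L = 7/20 + 13/20 + 1 = 2 bits/symbol.

2 bits/symbol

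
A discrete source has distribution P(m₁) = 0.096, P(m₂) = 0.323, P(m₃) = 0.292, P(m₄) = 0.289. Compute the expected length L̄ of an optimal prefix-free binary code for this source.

Repeatedly combine the two least-probable nodes; the expected code length is the sum of the merged weights.
merge 12/125 + 289/1000 → 77/200
merge 73/250 + 323/1000 → 123/200
merge 77/200 + 123/200 → 1
L = 77/200 + 123/200 + 1 = 2 bits/symbol.

2 bits/symbol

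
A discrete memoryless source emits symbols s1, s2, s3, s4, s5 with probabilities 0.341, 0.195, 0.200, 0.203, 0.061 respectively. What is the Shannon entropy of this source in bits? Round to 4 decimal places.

2.1667 bits

H = −Σ pᵢ log₂ pᵢ.
−0.341·log₂(0.341) = 0.5293
−0.195·log₂(0.195) = 0.4599
−0.200·log₂(0.200) = 0.4644
−0.203·log₂(0.203) = 0.4670
−0.061·log₂(0.061) = 0.2461
Sum ≈ 2.1667 → 2.1667 bits.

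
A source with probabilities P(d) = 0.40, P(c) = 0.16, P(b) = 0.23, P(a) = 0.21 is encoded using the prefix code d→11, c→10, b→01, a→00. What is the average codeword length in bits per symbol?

L̄ = Σ pᵢ·ℓᵢ = 0.40·2 + 0.16·2 + 0.23·2 + 0.21·2 = 2 bits/symbol.

2 bits/symbol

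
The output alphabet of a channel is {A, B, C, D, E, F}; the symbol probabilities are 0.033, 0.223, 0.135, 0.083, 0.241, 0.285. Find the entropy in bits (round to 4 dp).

2.3441 bits

H = −Σ pᵢ log₂ pᵢ.
−0.033·log₂(0.033) = 0.1624
−0.223·log₂(0.223) = 0.4828
−0.135·log₂(0.135) = 0.3900
−0.083·log₂(0.083) = 0.2980
−0.241·log₂(0.241) = 0.4947
−0.285·log₂(0.285) = 0.5161
Sum ≈ 2.3441 → 2.3441 bits.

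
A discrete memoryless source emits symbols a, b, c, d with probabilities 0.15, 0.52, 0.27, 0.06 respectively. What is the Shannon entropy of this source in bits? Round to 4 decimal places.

H = −Σ pᵢ log₂ pᵢ.
−0.15·log₂(0.15) = 0.4105
−0.52·log₂(0.52) = 0.4906
−0.27·log₂(0.27) = 0.5100
−0.06·log₂(0.06) = 0.2435
Sum ≈ 1.6547 → 1.6547 bits.

1.6547 bits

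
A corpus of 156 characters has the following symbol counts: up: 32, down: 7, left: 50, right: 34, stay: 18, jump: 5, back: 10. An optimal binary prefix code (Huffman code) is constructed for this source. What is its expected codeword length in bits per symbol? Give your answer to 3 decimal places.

Probabilities are the counts divided by 156.
Repeatedly combine the two least-probable nodes; the expected code length is the sum of the merged weights.
merge 5/156 + 7/156 → 1/13
merge 5/78 + 1/13 → 11/78
merge 3/26 + 11/78 → 10/39
merge 8/39 + 17/78 → 11/26
merge 10/39 + 25/78 → 15/26
merge 11/26 + 15/26 → 1
L = 1/13 + 11/78 + 10/39 + 11/26 + 15/26 + 1 = 193/78 ≈ 2.474 bits/symbol.

2.474 bits/symbol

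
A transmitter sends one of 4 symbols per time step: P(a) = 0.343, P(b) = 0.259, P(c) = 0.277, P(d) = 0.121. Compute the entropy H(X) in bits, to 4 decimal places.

H = −Σ pᵢ log₂ pᵢ.
−0.343·log₂(0.343) = 0.5295
−0.259·log₂(0.259) = 0.5048
−0.277·log₂(0.277) = 0.5130
−0.121·log₂(0.121) = 0.3687
Sum ≈ 1.9160 → 1.9160 bits.

1.9160 bits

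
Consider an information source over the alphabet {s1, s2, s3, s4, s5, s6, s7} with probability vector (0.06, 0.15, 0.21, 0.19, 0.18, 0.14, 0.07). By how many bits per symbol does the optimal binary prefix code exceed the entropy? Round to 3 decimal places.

Entropy H = −Σ p log₂ p ≈ 2.6931 bits.
Huffman merges: 3/50+7/100→13/100; 13/100+7/50→27/100; 3/20+9/50→33/100; 19/100+21/100→2/5; 27/100+33/100→3/5; 2/5+3/5→1. L = 273/100 ≈ 2.7300.
L − H = 2.7300 − 2.6931 = 0.037 bits.

0.037 bits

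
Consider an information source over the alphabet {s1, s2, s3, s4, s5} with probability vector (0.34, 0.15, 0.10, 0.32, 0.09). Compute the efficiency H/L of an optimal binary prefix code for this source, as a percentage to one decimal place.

96.4%

Entropy H = −Σ p log₂ p ≈ 2.1106 bits.
Huffman merges: 9/100+1/10→19/100; 3/20+19/100→17/50; 8/25+17/50→33/50; 17/50+33/50→1. L = 219/100 ≈ 2.1900.
Efficiency = H/L = 2.1106/2.1900 = 96.4%.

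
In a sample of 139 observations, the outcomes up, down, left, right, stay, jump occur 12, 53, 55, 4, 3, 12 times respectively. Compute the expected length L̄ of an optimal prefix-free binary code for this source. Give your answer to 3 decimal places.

2.014 bits/symbol

Probabilities are the counts divided by 139.
Repeatedly combine the two least-probable nodes; the expected code length is the sum of the merged weights.
merge 3/139 + 4/139 → 7/139
merge 7/139 + 12/139 → 19/139
merge 12/139 + 19/139 → 31/139
merge 31/139 + 53/139 → 84/139
merge 55/139 + 84/139 → 1
L = 7/139 + 19/139 + 31/139 + 84/139 + 1 = 280/139 ≈ 2.014 bits/symbol.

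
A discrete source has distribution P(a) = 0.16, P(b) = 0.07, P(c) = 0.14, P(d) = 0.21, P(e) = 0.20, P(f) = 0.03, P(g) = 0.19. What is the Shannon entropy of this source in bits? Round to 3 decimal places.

2.633 bits

H = −Σ pᵢ log₂ pᵢ.
−0.16·log₂(0.16) = 0.4230
−0.07·log₂(0.07) = 0.2686
−0.14·log₂(0.14) = 0.3971
−0.21·log₂(0.21) = 0.4728
−0.20·log₂(0.20) = 0.4644
−0.03·log₂(0.03) = 0.1518
−0.19·log₂(0.19) = 0.4552
Sum ≈ 2.6329 → 2.633 bits.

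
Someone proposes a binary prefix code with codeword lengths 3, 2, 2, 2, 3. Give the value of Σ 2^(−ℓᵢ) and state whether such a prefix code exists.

With common denominator 2^3 = 8: Σ 2^(−ℓᵢ) = 1/8 + 2/8 + 2/8 + 2/8 + 1/8 = 8/8 = 1.
Kraft's inequality requires Σ ≤ 1; here Σ = 1 ≤ 1, so such a prefix code exists.

1; yes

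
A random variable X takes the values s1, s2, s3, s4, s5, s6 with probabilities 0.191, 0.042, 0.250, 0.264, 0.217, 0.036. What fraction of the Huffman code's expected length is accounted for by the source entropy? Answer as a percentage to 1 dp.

Entropy H = −Σ p log₂ p ≈ 2.3065 bits.
Huffman merges: 9/250+21/500→39/500; 39/500+191/1000→269/1000; 217/1000+1/4→467/1000; 33/125+269/1000→533/1000; 467/1000+533/1000→1. L = 2347/1000 ≈ 2.3470.
Efficiency = H/L = 2.3065/2.3470 = 98.3%.

98.3%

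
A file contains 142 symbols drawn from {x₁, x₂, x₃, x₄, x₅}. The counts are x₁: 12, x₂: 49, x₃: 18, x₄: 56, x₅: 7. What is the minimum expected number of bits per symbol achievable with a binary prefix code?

2 bits/symbol

Probabilities are the counts divided by 142.
Repeatedly combine the two least-probable nodes; the expected code length is the sum of the merged weights.
merge 7/142 + 6/71 → 19/142
merge 9/71 + 19/142 → 37/142
merge 37/142 + 49/142 → 43/71
merge 28/71 + 43/71 → 1
L = 19/142 + 37/142 + 43/71 + 1 = 2 bits/symbol.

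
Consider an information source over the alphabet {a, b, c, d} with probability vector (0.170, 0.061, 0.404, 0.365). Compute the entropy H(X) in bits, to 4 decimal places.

H = −Σ pᵢ log₂ pᵢ.
−0.170·log₂(0.170) = 0.4346
−0.061·log₂(0.061) = 0.2461
−0.404·log₂(0.404) = 0.5283
−0.365·log₂(0.365) = 0.5307
Sum ≈ 1.7397 → 1.7397 bits.

1.7397 bits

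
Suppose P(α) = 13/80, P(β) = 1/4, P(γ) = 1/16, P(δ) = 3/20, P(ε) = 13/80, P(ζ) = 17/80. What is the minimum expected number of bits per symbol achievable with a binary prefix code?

Repeatedly combine the two least-probable nodes; the expected code length is the sum of the merged weights.
merge 1/16 + 3/20 → 17/80
merge 13/80 + 13/80 → 13/40
merge 17/80 + 17/80 → 17/40
merge 1/4 + 13/40 → 23/40
merge 17/40 + 23/40 → 1
L = 17/80 + 13/40 + 17/40 + 23/40 + 1 = 203/80 = 2.5375 bits/symbol.

2.5375 bits/symbol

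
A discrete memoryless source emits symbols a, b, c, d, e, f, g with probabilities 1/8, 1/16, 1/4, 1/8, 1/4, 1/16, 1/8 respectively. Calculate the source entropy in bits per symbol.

Each probability is a power of 1/2, so log₂(1/p) is an integer.
H = Σ p·log₂(1/p) = 1/8·3 + 1/16·4 + 1/4·2 + 1/8·3 + 1/4·2 + 1/16·4 + 1/8·3 = 2.625 bits.

2.625 bits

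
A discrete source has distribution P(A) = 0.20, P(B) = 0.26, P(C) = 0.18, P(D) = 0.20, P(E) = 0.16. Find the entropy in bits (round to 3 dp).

H = −Σ pᵢ log₂ pᵢ.
−0.20·log₂(0.20) = 0.4644
−0.26·log₂(0.26) = 0.5053
−0.18·log₂(0.18) = 0.4453
−0.20·log₂(0.20) = 0.4644
−0.16·log₂(0.16) = 0.4230
Sum ≈ 2.3024 → 2.302 bits.

2.302 bits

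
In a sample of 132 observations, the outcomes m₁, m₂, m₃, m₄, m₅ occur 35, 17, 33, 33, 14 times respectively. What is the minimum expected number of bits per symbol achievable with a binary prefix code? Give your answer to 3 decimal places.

2.235 bits/symbol

Probabilities are the counts divided by 132.
Repeatedly combine the two least-probable nodes; the expected code length is the sum of the merged weights.
merge 7/66 + 17/132 → 31/132
merge 31/132 + 1/4 → 16/33
merge 1/4 + 35/132 → 17/33
merge 16/33 + 17/33 → 1
L = 31/132 + 16/33 + 17/33 + 1 = 295/132 ≈ 2.235 bits/symbol.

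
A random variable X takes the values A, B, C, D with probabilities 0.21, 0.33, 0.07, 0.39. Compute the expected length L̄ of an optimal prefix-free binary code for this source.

Repeatedly combine the two least-probable nodes; the expected code length is the sum of the merged weights.
merge 7/100 + 21/100 → 7/25
merge 7/25 + 33/100 → 61/100
merge 39/100 + 61/100 → 1
L = 7/25 + 61/100 + 1 = 189/100 = 1.89 bits/symbol.

1.89 bits/symbol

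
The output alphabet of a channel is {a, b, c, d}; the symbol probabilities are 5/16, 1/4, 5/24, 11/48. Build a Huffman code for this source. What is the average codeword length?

Repeatedly combine the two least-probable nodes; the expected code length is the sum of the merged weights.
merge 5/24 + 11/48 → 7/16
merge 1/4 + 5/16 → 9/16
merge 7/16 + 9/16 → 1
L = 7/16 + 9/16 + 1 = 2 bits/symbol.

2 bits/symbol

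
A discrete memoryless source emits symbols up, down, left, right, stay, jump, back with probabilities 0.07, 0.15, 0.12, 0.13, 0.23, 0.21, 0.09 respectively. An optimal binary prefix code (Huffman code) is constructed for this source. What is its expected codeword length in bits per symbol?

2.72 bits/symbol

Repeatedly combine the two least-probable nodes; the expected code length is the sum of the merged weights.
merge 7/100 + 9/100 → 4/25
merge 3/25 + 13/100 → 1/4
merge 3/20 + 4/25 → 31/100
merge 21/100 + 23/100 → 11/25
merge 1/4 + 31/100 → 14/25
merge 11/25 + 14/25 → 1
L = 4/25 + 1/4 + 31/100 + 11/25 + 14/25 + 1 = 68/25 = 2.72 bits/symbol.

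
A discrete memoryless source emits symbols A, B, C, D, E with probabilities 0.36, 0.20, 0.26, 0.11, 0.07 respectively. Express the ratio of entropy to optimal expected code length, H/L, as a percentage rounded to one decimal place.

Entropy H = −Σ p log₂ p ≈ 2.1191 bits.
Huffman merges: 7/100+11/100→9/50; 9/50+1/5→19/50; 13/50+9/25→31/50; 19/50+31/50→1. L = 109/50 ≈ 2.1800.
Efficiency = H/L = 2.1191/2.1800 = 97.2%.

97.2%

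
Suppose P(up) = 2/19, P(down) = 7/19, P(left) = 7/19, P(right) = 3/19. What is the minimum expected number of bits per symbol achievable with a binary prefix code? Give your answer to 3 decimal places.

1.895 bits/symbol

Repeatedly combine the two least-probable nodes; the expected code length is the sum of the merged weights.
merge 2/19 + 3/19 → 5/19
merge 5/19 + 7/19 → 12/19
merge 7/19 + 12/19 → 1
L = 5/19 + 12/19 + 1 = 36/19 ≈ 1.895 bits/symbol.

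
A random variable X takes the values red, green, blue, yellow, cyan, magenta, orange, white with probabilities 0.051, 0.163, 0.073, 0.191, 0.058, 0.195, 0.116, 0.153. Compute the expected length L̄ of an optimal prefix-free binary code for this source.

2.905 bits/symbol

Repeatedly combine the two least-probable nodes; the expected code length is the sum of the merged weights.
merge 51/1000 + 29/500 → 109/1000
merge 73/1000 + 109/1000 → 91/500
merge 29/250 + 153/1000 → 269/1000
merge 163/1000 + 91/500 → 69/200
merge 191/1000 + 39/200 → 193/500
merge 269/1000 + 69/200 → 307/500
merge 193/500 + 307/500 → 1
L = 109/1000 + 91/500 + 269/1000 + 69/200 + 193/500 + 307/500 + 1 = 581/200 = 2.905 bits/symbol.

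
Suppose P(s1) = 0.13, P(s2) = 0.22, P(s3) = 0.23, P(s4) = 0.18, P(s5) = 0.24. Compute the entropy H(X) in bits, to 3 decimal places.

2.290 bits

H = −Σ pᵢ log₂ pᵢ.
−0.13·log₂(0.13) = 0.3826
−0.22·log₂(0.22) = 0.4806
−0.23·log₂(0.23) = 0.4877
−0.18·log₂(0.18) = 0.4453
−0.24·log₂(0.24) = 0.4941
Sum ≈ 2.2903 → 2.290 bits.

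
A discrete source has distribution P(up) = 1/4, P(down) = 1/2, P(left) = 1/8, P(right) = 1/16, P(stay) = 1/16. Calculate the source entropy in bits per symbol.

Each probability is a power of 1/2, so log₂(1/p) is an integer.
H = Σ p·log₂(1/p) = 1/4·2 + 1/2·1 + 1/8·3 + 1/16·4 + 1/16·4 = 1.875 bits.

1.875 bits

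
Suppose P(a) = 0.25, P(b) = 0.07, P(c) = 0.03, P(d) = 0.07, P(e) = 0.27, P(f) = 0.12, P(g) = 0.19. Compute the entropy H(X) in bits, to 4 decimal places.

2.5212 bits

H = −Σ pᵢ log₂ pᵢ.
−0.25·log₂(0.25) = 0.5000
−0.07·log₂(0.07) = 0.2686
−0.03·log₂(0.03) = 0.1518
−0.07·log₂(0.07) = 0.2686
−0.27·log₂(0.27) = 0.5100
−0.12·log₂(0.12) = 0.3671
−0.19·log₂(0.19) = 0.4552
Sum ≈ 2.5212 → 2.5212 bits.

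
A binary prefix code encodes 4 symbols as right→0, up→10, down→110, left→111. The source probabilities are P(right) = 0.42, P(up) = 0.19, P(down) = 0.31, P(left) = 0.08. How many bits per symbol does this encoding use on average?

L̄ = Σ pᵢ·ℓᵢ = 0.42·1 + 0.19·2 + 0.31·3 + 0.08·3 = 1.97 bits/symbol.

1.97 bits/symbol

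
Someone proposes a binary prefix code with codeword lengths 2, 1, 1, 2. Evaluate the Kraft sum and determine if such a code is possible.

1.5; no

With common denominator 2^2 = 4: Σ 2^(−ℓᵢ) = 1/4 + 2/4 + 2/4 + 1/4 = 6/4 = 1.5.
Kraft's inequality requires Σ ≤ 1; here Σ = 1.5 > 1, so no such prefix code exists.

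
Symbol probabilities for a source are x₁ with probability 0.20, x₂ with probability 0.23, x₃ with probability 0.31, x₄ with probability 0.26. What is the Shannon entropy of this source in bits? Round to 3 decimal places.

H = −Σ pᵢ log₂ pᵢ.
−0.20·log₂(0.20) = 0.4644
−0.23·log₂(0.23) = 0.4877
−0.31·log₂(0.31) = 0.5238
−0.26·log₂(0.26) = 0.5053
Sum ≈ 1.9811 → 1.981 bits.

1.981 bits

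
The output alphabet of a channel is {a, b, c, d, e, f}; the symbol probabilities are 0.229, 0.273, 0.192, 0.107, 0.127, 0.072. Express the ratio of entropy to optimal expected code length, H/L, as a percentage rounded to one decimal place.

98.7%

Entropy H = −Σ p log₂ p ≈ 2.4518 bits.
Huffman merges: 9/125+107/1000→179/1000; 127/1000+179/1000→153/500; 24/125+229/1000→421/1000; 273/1000+153/500→579/1000; 421/1000+579/1000→1. L = 497/200 ≈ 2.4850.
Efficiency = H/L = 2.4518/2.4850 = 98.7%.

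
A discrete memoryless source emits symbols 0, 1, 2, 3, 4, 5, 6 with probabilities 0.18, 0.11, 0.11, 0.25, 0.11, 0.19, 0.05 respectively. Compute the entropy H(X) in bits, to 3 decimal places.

2.667 bits

H = −Σ pᵢ log₂ pᵢ.
−0.18·log₂(0.18) = 0.4453
−0.11·log₂(0.11) = 0.3503
−0.11·log₂(0.11) = 0.3503
−0.25·log₂(0.25) = 0.5000
−0.11·log₂(0.11) = 0.3503
−0.19·log₂(0.19) = 0.4552
−0.05·log₂(0.05) = 0.2161
Sum ≈ 2.6675 → 2.667 bits.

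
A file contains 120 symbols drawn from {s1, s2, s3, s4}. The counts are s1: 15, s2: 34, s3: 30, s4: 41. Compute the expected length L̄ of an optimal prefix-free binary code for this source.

2 bits/symbol

Probabilities are the counts divided by 120.
Repeatedly combine the two least-probable nodes; the expected code length is the sum of the merged weights.
merge 1/8 + 1/4 → 3/8
merge 17/60 + 41/120 → 5/8
merge 3/8 + 5/8 → 1
L = 3/8 + 5/8 + 1 = 2 bits/symbol.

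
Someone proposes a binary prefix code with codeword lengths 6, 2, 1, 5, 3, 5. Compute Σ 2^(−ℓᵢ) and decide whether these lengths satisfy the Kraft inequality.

0.953125; yes

With common denominator 2^6 = 64: Σ 2^(−ℓᵢ) = 1/64 + 16/64 + 32/64 + 2/64 + 8/64 + 2/64 = 61/64 = 0.953125.
Kraft's inequality requires Σ ≤ 1; here Σ = 0.953125 ≤ 1, so such a prefix code exists.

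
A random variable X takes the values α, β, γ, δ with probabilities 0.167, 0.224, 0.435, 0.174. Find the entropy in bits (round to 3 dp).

H = −Σ pᵢ log₂ pᵢ.
−0.167·log₂(0.167) = 0.4312
−0.224·log₂(0.224) = 0.4835
−0.435·log₂(0.435) = 0.5224
−0.174·log₂(0.174) = 0.4390
Sum ≈ 1.8761 → 1.876 bits.

1.876 bits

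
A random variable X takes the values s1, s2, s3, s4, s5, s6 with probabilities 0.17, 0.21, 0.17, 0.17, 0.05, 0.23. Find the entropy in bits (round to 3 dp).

2.480 bits

H = −Σ pᵢ log₂ pᵢ.
−0.17·log₂(0.17) = 0.4346
−0.21·log₂(0.21) = 0.4728
−0.17·log₂(0.17) = 0.4346
−0.17·log₂(0.17) = 0.4346
−0.05·log₂(0.05) = 0.2161
−0.23·log₂(0.23) = 0.4877
Sum ≈ 2.4803 → 2.480 bits.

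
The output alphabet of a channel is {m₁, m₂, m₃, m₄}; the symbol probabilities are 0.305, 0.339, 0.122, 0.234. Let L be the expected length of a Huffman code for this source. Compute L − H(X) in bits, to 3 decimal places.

Entropy H = −Σ p log₂ p ≈ 1.9122 bits.
Huffman merges: 61/500+117/500→89/250; 61/200+339/1000→161/250; 89/250+161/250→1. L = 2 ≈ 2.0000.
L − H = 2.0000 − 1.9122 = 0.088 bits.

0.088 bits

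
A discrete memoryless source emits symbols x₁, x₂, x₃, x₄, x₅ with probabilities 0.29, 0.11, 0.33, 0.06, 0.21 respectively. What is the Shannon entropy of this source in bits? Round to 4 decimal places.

H = −Σ pᵢ log₂ pᵢ.
−0.29·log₂(0.29) = 0.5179
−0.11·log₂(0.11) = 0.3503
−0.33·log₂(0.33) = 0.5278
−0.06·log₂(0.06) = 0.2435
−0.21·log₂(0.21) = 0.4728
Sum ≈ 2.1124 → 2.1124 bits.

2.1124 bits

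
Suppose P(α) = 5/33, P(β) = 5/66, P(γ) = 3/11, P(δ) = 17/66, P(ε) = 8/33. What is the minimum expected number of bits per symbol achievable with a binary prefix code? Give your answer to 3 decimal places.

Repeatedly combine the two least-probable nodes; the expected code length is the sum of the merged weights.
merge 5/66 + 5/33 → 5/22
merge 5/22 + 8/33 → 31/66
merge 17/66 + 3/11 → 35/66
merge 31/66 + 35/66 → 1
L = 5/22 + 31/66 + 35/66 + 1 = 49/22 ≈ 2.227 bits/symbol.

2.227 bits/symbol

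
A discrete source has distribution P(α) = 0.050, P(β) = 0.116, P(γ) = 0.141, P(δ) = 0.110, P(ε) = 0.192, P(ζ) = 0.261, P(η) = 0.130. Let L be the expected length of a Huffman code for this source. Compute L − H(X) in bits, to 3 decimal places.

0.036 bits

Entropy H = −Σ p log₂ p ≈ 2.6709 bits.
Huffman merges: 1/20+11/100→4/25; 29/250+13/100→123/500; 141/1000+4/25→301/1000; 24/125+123/500→219/500; 261/1000+301/1000→281/500; 219/500+281/500→1. L = 2707/1000 ≈ 2.7070.
L − H = 2.7070 − 2.6709 = 0.036 bits.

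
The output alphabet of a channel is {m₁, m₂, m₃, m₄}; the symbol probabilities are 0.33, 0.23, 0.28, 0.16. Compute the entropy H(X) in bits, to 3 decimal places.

H = −Σ pᵢ log₂ pᵢ.
−0.33·log₂(0.33) = 0.5278
−0.23·log₂(0.23) = 0.4877
−0.28·log₂(0.28) = 0.5142
−0.16·log₂(0.16) = 0.4230
Sum ≈ 1.9527 → 1.953 bits.

1.953 bits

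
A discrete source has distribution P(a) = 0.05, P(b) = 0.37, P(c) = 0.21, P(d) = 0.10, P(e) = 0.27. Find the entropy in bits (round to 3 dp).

H = −Σ pᵢ log₂ pᵢ.
−0.05·log₂(0.05) = 0.2161
−0.37·log₂(0.37) = 0.5307
−0.21·log₂(0.21) = 0.4728
−0.10·log₂(0.10) = 0.3322
−0.27·log₂(0.27) = 0.5100
Sum ≈ 2.0619 → 2.062 bits.

2.062 bits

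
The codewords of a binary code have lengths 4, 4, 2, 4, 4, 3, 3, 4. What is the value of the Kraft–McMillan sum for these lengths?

0.8125

With common denominator 2^4 = 16: Σ 2^(−ℓᵢ) = 1/16 + 1/16 + 4/16 + 1/16 + 1/16 + 2/16 + 2/16 + 1/16 = 13/16 = 0.8125.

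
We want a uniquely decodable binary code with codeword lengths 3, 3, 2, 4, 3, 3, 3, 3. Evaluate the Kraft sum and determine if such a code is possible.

With common denominator 2^4 = 16: Σ 2^(−ℓᵢ) = 2/16 + 2/16 + 4/16 + 1/16 + 2/16 + 2/16 + 2/16 + 2/16 = 17/16 = 1.0625.
Kraft's inequality requires Σ ≤ 1; here Σ = 1.0625 > 1, so no such prefix code exists.

1.0625; no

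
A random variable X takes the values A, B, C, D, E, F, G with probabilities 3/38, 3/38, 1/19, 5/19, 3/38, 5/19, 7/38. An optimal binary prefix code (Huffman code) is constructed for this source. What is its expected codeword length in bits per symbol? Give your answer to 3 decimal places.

Repeatedly combine the two least-probable nodes; the expected code length is the sum of the merged weights.
merge 1/19 + 3/38 → 5/38
merge 3/38 + 3/38 → 3/19
merge 5/38 + 3/19 → 11/38
merge 7/38 + 5/19 → 17/38
merge 5/19 + 11/38 → 21/38
merge 17/38 + 21/38 → 1
L = 5/38 + 3/19 + 11/38 + 17/38 + 21/38 + 1 = 49/19 ≈ 2.579 bits/symbol.

2.579 bits/symbol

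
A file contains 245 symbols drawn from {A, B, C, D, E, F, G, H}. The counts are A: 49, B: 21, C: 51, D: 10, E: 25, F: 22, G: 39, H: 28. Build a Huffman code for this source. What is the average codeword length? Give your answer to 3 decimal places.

2.910 bits/symbol

Probabilities are the counts divided by 245.
Repeatedly combine the two least-probable nodes; the expected code length is the sum of the merged weights.
merge 2/49 + 3/35 → 31/245
merge 22/245 + 5/49 → 47/245
merge 4/35 + 31/245 → 59/245
merge 39/245 + 47/245 → 86/245
merge 1/5 + 51/245 → 20/49
merge 59/245 + 86/245 → 29/49
merge 20/49 + 29/49 → 1
L = 31/245 + 47/245 + 59/245 + 86/245 + 20/49 + 29/49 + 1 = 713/245 ≈ 2.910 bits/symbol.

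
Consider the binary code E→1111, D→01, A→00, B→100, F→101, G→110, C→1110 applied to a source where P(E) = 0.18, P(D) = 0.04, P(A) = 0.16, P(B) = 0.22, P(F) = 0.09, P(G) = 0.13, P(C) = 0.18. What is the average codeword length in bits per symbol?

L̄ = Σ pᵢ·ℓᵢ = 0.18·4 + 0.04·2 + 0.16·2 + 0.22·3 + 0.09·3 + 0.13·3 + 0.18·4 = 3.16 bits/symbol.

3.16 bits/symbol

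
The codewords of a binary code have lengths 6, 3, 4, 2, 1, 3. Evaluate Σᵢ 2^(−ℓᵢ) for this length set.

1.078125

With common denominator 2^6 = 64: Σ 2^(−ℓᵢ) = 1/64 + 8/64 + 4/64 + 16/64 + 32/64 + 8/64 = 69/64 = 1.078125.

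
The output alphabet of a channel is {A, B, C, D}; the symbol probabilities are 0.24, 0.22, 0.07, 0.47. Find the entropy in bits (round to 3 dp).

H = −Σ pᵢ log₂ pᵢ.
−0.24·log₂(0.24) = 0.4941
−0.22·log₂(0.22) = 0.4806
−0.07·log₂(0.07) = 0.2686
−0.47·log₂(0.47) = 0.5120
Sum ≈ 1.7552 → 1.755 bits.

1.755 bits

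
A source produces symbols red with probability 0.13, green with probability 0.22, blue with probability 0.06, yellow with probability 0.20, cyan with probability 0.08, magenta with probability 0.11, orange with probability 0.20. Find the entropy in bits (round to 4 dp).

H = −Σ pᵢ log₂ pᵢ.
−0.13·log₂(0.13) = 0.3826
−0.22·log₂(0.22) = 0.4806
−0.06·log₂(0.06) = 0.2435
−0.20·log₂(0.20) = 0.4644
−0.08·log₂(0.08) = 0.2915
−0.11·log₂(0.11) = 0.3503
−0.20·log₂(0.20) = 0.4644
Sum ≈ 2.6773 → 2.6773 bits.

2.6773 bits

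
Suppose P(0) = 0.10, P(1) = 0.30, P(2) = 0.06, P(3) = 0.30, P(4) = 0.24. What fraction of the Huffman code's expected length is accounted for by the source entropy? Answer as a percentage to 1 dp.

Entropy H = −Σ p log₂ p ≈ 2.1120 bits.
Huffman merges: 3/50+1/10→4/25; 4/25+6/25→2/5; 3/10+3/10→3/5; 2/5+3/5→1. L = 54/25 ≈ 2.1600.
Efficiency = H/L = 2.1120/2.1600 = 97.8%.

97.8%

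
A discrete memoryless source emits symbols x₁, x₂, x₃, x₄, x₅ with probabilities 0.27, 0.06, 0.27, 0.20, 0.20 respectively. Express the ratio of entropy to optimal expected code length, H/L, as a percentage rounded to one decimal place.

97.0%

Entropy H = −Σ p log₂ p ≈ 2.1923 bits.
Huffman merges: 3/50+1/5→13/50; 1/5+13/50→23/50; 27/100+27/100→27/50; 23/50+27/50→1. L = 113/50 ≈ 2.2600.
Efficiency = H/L = 2.1923/2.2600 = 97.0%.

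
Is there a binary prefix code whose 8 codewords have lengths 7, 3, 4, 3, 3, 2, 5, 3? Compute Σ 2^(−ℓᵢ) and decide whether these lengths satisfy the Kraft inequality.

0.8515625; yes

With common denominator 2^7 = 128: Σ 2^(−ℓᵢ) = 1/128 + 16/128 + 8/128 + 16/128 + 16/128 + 32/128 + 4/128 + 16/128 = 109/128 = 0.8515625.
Kraft's inequality requires Σ ≤ 1; here Σ = 0.8515625 ≤ 1, so such a prefix code exists.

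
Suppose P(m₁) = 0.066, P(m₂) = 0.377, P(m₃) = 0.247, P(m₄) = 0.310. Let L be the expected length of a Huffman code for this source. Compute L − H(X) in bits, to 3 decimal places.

Entropy H = −Σ p log₂ p ≈ 1.8115 bits.
Huffman merges: 33/500+247/1000→313/1000; 31/100+313/1000→623/1000; 377/1000+623/1000→1. L = 242/125 ≈ 1.9360.
L − H = 1.9360 − 1.8115 = 0.125 bits.

0.125 bits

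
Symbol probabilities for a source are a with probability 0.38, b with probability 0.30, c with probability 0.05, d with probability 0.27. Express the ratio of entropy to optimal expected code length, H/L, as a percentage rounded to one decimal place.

Entropy H = −Σ p log₂ p ≈ 1.7777 bits.
Huffman merges: 1/20+27/100→8/25; 3/10+8/25→31/50; 19/50+31/50→1. L = 97/50 ≈ 1.9400.
Efficiency = H/L = 1.7777/1.9400 = 91.6%.

91.6%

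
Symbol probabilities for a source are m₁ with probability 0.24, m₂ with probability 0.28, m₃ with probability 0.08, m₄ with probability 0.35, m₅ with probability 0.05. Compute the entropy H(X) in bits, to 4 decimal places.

2.0461 bits

H = −Σ pᵢ log₂ pᵢ.
−0.24·log₂(0.24) = 0.4941
−0.28·log₂(0.28) = 0.5142
−0.08·log₂(0.08) = 0.2915
−0.35·log₂(0.35) = 0.5301
−0.05·log₂(0.05) = 0.2161
Sum ≈ 2.0461 → 2.0461 bits.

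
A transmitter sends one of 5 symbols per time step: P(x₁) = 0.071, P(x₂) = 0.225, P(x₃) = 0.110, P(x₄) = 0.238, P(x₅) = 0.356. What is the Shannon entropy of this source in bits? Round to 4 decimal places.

H = −Σ pᵢ log₂ pᵢ.
−0.071·log₂(0.071) = 0.2709
−0.225·log₂(0.225) = 0.4842
−0.110·log₂(0.110) = 0.3503
−0.238·log₂(0.238) = 0.4929
−0.356·log₂(0.356) = 0.5305
Sum ≈ 2.1288 → 2.1288 bits.

2.1288 bits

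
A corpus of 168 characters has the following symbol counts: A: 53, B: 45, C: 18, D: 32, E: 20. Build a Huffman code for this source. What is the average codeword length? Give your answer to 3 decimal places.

Probabilities are the counts divided by 168.
Repeatedly combine the two least-probable nodes; the expected code length is the sum of the merged weights.
merge 3/28 + 5/42 → 19/84
merge 4/21 + 19/84 → 5/12
merge 15/56 + 53/168 → 7/12
merge 5/12 + 7/12 → 1
L = 19/84 + 5/12 + 7/12 + 1 = 187/84 ≈ 2.226 bits/symbol.

2.226 bits/symbol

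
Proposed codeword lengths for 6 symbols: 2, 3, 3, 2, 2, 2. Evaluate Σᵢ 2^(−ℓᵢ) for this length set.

With common denominator 2^3 = 8: Σ 2^(−ℓᵢ) = 2/8 + 1/8 + 1/8 + 2/8 + 2/8 + 2/8 = 10/8 = 1.25.

1.25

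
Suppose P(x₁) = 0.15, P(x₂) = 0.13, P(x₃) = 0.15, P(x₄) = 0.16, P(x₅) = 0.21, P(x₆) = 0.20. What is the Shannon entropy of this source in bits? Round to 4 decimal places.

H = −Σ pᵢ log₂ pᵢ.
−0.15·log₂(0.15) = 0.4105
−0.13·log₂(0.13) = 0.3826
−0.15·log₂(0.15) = 0.4105
−0.16·log₂(0.16) = 0.4230
−0.21·log₂(0.21) = 0.4728
−0.20·log₂(0.20) = 0.4644
Sum ≈ 2.5640 → 2.5640 bits.

2.5640 bits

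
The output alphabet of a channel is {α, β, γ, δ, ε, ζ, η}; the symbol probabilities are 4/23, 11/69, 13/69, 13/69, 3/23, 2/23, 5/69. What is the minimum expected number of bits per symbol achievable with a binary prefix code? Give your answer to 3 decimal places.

2.783 bits/symbol

Repeatedly combine the two least-probable nodes; the expected code length is the sum of the merged weights.
merge 5/69 + 2/23 → 11/69
merge 3/23 + 11/69 → 20/69
merge 11/69 + 4/23 → 1/3
merge 13/69 + 13/69 → 26/69
merge 20/69 + 1/3 → 43/69
merge 26/69 + 43/69 → 1
L = 11/69 + 20/69 + 1/3 + 26/69 + 43/69 + 1 = 64/23 ≈ 2.783 bits/symbol.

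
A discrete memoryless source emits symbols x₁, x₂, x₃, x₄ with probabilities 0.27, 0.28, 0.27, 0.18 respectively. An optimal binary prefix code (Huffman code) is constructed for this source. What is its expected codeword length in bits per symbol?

2 bits/symbol

Repeatedly combine the two least-probable nodes; the expected code length is the sum of the merged weights.
merge 9/50 + 27/100 → 9/20
merge 27/100 + 7/25 → 11/20
merge 9/20 + 11/20 → 1
L = 9/20 + 11/20 + 1 = 2 bits/symbol.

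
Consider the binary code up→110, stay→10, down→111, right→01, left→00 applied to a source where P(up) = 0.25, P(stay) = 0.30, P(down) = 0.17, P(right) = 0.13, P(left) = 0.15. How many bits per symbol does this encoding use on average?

L̄ = Σ pᵢ·ℓᵢ = 0.25·3 + 0.30·2 + 0.17·3 + 0.13·2 + 0.15·2 = 2.42 bits/symbol.

2.42 bits/symbol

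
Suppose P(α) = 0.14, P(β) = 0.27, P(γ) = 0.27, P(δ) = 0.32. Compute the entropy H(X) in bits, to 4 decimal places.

1.9432 bits

H = −Σ pᵢ log₂ pᵢ.
−0.14·log₂(0.14) = 0.3971
−0.27·log₂(0.27) = 0.5100
−0.27·log₂(0.27) = 0.5100
−0.32·log₂(0.32) = 0.5260
Sum ≈ 1.9432 → 1.9432 bits.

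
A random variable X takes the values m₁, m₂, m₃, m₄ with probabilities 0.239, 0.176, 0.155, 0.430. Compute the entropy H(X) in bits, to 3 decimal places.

H = −Σ pᵢ log₂ pᵢ.
−0.239·log₂(0.239) = 0.4935
−0.176·log₂(0.176) = 0.4411
−0.155·log₂(0.155) = 0.4169
−0.430·log₂(0.430) = 0.5236
Sum ≈ 1.8751 → 1.875 bits.

1.875 bits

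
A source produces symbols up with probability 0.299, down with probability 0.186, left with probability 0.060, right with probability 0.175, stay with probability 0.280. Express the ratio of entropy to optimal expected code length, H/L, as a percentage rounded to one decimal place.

97.1%

Entropy H = −Σ p log₂ p ≈ 2.1699 bits.
Huffman merges: 3/50+7/40→47/200; 93/500+47/200→421/1000; 7/25+299/1000→579/1000; 421/1000+579/1000→1. L = 447/200 ≈ 2.2350.
Efficiency = H/L = 2.1699/2.2350 = 97.1%.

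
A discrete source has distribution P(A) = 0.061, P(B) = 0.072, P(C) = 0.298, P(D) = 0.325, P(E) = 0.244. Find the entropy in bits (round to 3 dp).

2.063 bits

H = −Σ pᵢ log₂ pᵢ.
−0.061·log₂(0.061) = 0.2461
−0.072·log₂(0.072) = 0.2733
−0.298·log₂(0.298) = 0.5205
−0.325·log₂(0.325) = 0.5270
−0.244·log₂(0.244) = 0.4966
Sum ≈ 2.0635 → 2.063 bits.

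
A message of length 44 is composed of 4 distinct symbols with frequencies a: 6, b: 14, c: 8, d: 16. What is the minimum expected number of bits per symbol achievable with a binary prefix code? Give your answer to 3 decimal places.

Probabilities are the counts divided by 44.
Repeatedly combine the two least-probable nodes; the expected code length is the sum of the merged weights.
merge 3/22 + 2/11 → 7/22
merge 7/22 + 7/22 → 7/11
merge 4/11 + 7/11 → 1
L = 7/22 + 7/11 + 1 = 43/22 ≈ 1.955 bits/symbol.

1.955 bits/symbol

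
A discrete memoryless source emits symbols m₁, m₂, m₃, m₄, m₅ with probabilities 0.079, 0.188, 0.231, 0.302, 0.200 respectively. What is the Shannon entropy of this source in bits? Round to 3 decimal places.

2.217 bits

H = −Σ pᵢ log₂ pᵢ.
−0.079·log₂(0.079) = 0.2893
−0.188·log₂(0.188) = 0.4533
−0.231·log₂(0.231) = 0.4883
−0.302·log₂(0.302) = 0.5217
−0.200·log₂(0.200) = 0.4644
Sum ≈ 2.2170 → 2.217 bits.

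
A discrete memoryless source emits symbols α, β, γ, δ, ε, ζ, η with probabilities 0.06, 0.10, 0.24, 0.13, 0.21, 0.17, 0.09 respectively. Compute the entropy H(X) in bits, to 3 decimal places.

H = −Σ pᵢ log₂ pᵢ.
−0.06·log₂(0.06) = 0.2435
−0.10·log₂(0.10) = 0.3322
−0.24·log₂(0.24) = 0.4941
−0.13·log₂(0.13) = 0.3826
−0.21·log₂(0.21) = 0.4728
−0.17·log₂(0.17) = 0.4346
−0.09·log₂(0.09) = 0.3127
Sum ≈ 2.6726 → 2.673 bits.

2.673 bits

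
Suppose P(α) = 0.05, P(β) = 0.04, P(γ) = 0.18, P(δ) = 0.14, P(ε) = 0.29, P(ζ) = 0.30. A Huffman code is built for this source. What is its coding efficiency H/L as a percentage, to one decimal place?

98.4%

Entropy H = −Σ p log₂ p ≈ 2.2833 bits.
Huffman merges: 1/25+1/20→9/100; 9/100+7/50→23/100; 9/50+23/100→41/100; 29/100+3/10→59/100; 41/100+59/100→1. L = 58/25 ≈ 2.3200.
Efficiency = H/L = 2.2833/2.3200 = 98.4%.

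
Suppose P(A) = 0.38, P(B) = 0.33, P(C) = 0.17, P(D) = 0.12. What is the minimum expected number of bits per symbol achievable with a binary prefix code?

1.91 bits/symbol

Repeatedly combine the two least-probable nodes; the expected code length is the sum of the merged weights.
merge 3/25 + 17/100 → 29/100
merge 29/100 + 33/100 → 31/50
merge 19/50 + 31/50 → 1
L = 29/100 + 31/50 + 1 = 191/100 = 1.91 bits/symbol.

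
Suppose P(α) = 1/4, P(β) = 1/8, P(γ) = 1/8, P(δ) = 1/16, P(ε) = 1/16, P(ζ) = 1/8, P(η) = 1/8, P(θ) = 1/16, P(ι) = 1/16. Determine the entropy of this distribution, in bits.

3 bits

Each probability is a power of 1/2, so log₂(1/p) is an integer.
H = Σ p·log₂(1/p) = 1/4·2 + 1/8·3 + 1/8·3 + 1/16·4 + 1/16·4 + 1/8·3 + 1/8·3 + 1/16·4 + 1/16·4 = 3 bits.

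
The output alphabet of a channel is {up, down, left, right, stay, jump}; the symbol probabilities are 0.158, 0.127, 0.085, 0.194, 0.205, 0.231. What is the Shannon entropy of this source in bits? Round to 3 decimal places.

2.517 bits

H = −Σ pᵢ log₂ pᵢ.
−0.158·log₂(0.158) = 0.4206
−0.127·log₂(0.127) = 0.3781
−0.085·log₂(0.085) = 0.3023
−0.194·log₂(0.194) = 0.4590
−0.205·log₂(0.205) = 0.4687
−0.231·log₂(0.231) = 0.4883
Sum ≈ 2.5170 → 2.517 bits.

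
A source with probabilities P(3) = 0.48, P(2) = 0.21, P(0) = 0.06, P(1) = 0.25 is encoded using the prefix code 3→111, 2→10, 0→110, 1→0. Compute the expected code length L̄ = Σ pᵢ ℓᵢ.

2.29 bits/symbol

L̄ = Σ pᵢ·ℓᵢ = 0.48·3 + 0.21·2 + 0.06·3 + 0.25·1 = 2.29 bits/symbol.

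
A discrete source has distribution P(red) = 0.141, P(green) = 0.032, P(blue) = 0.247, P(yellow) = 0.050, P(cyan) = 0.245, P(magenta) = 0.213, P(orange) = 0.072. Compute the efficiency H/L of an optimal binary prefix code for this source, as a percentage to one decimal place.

99.5%

Entropy H = −Σ p log₂ p ≈ 2.5175 bits.
Huffman merges: 4/125+1/20→41/500; 9/125+41/500→77/500; 141/1000+77/500→59/200; 213/1000+49/200→229/500; 247/1000+59/200→271/500; 229/500+271/500→1. L = 2531/1000 ≈ 2.5310.
Efficiency = H/L = 2.5175/2.5310 = 99.5%.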